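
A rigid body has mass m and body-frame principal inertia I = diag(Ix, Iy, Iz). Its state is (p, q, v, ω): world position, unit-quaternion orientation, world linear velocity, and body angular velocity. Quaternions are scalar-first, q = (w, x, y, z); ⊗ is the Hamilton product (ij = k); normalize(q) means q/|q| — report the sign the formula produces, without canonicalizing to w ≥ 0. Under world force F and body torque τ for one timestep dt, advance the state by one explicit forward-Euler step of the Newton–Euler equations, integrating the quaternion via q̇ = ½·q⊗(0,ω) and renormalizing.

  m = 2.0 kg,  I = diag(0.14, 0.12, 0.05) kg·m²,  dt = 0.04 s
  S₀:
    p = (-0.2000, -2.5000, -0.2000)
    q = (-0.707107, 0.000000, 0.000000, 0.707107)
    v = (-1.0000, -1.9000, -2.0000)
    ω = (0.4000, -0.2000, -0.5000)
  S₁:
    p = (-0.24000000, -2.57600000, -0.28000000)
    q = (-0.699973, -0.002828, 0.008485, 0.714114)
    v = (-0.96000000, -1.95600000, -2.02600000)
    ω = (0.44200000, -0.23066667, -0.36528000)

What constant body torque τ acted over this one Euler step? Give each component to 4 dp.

τ = (0.1400, -0.1100, 0.1700)

rate change Δω = (0.04200000, -0.03066667, 0.13472000)
applied torque τ = (0.1400, -0.1100, 0.1700)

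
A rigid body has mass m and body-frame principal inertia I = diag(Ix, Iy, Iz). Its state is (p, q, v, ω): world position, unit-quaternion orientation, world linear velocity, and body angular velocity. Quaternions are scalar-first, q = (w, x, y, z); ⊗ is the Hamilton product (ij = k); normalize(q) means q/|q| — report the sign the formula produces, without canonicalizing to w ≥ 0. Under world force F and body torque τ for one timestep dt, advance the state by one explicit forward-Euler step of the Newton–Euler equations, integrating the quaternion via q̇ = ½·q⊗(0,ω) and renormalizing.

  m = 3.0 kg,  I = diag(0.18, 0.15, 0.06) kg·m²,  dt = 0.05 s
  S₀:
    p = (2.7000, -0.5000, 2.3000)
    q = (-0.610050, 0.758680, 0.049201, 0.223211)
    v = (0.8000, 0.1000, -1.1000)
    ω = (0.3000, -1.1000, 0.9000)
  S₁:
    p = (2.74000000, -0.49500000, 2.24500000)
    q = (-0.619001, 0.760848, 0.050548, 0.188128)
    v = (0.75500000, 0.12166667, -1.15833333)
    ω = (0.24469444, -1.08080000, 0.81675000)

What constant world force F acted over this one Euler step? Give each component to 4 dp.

v₁ − v₀ = (-0.04500000, 0.02166667, -0.05833333)
m·(v₁−v₀)/dt = (-2.7000, 1.3000, -3.5000)

F = (-2.7000, 1.3000, -3.5000)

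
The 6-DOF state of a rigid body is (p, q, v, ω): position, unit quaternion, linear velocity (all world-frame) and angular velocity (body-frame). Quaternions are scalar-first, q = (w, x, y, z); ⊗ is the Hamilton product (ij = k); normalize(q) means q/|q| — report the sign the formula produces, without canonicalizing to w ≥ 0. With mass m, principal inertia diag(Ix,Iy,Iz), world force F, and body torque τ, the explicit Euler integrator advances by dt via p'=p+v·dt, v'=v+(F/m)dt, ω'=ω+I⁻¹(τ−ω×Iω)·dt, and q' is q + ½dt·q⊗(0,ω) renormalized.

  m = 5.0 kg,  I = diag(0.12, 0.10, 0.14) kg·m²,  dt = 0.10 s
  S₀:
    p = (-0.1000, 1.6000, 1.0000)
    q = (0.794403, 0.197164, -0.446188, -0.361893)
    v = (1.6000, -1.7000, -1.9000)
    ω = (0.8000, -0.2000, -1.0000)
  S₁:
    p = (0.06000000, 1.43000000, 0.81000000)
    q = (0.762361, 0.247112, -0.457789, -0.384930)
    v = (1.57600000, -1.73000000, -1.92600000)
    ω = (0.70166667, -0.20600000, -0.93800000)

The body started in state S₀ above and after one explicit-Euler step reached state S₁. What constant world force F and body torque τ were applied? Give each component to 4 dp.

F = (-1.2000, -1.5000, -1.3000)
τ = (-0.1100, 0.0100, 0.0900)

Δv = v₁−v₀ = (-0.02400000, -0.03000000, -0.02600000)
applied force F = (-1.2000, -1.5000, -1.3000)
rate change Δω = (-0.09833333, -0.00600000, 0.06200000)
τ = I·(Δω/dt) + ω₀×(Iω₀) = (-0.1100, 0.0100, 0.0900)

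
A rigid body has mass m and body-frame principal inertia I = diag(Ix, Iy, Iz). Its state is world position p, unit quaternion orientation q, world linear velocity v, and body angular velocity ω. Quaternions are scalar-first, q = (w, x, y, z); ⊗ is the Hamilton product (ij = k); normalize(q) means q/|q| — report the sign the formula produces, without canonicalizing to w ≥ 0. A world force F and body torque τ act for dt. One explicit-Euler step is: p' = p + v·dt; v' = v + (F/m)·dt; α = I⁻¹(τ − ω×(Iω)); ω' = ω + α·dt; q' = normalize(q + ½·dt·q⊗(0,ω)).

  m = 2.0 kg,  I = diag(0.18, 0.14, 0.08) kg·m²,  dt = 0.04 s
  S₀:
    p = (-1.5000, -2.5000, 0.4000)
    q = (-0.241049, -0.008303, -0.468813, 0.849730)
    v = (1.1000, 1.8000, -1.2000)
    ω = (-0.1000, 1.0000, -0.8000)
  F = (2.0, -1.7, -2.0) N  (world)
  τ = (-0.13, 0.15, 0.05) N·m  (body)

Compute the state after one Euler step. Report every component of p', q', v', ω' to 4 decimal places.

p' = (-1.4560, -2.4280, 0.3520)
q' = (-0.2180, -0.0173, -0.4753, 0.8522)
v' = (1.1400, 1.7660, -1.2400)
ω' = (-0.1396, 1.0406, -0.7770)

p + v·dt = (-1.4560, -2.4280, 0.3520)
new velocity v' = (1.1400, 1.7660, -1.2400)
ω×(Iω) gyroscopic = (0.0480, 0.0080, 0.0040)
α = I⁻¹(τ − ω×Iω) = (-0.9889, 1.0143, 0.5750)
new body rate ω' = (-0.1396, 1.0406, -0.7770)
Hamilton product q⊗(0,ω) = (1.1477667, -0.4505747, -0.3326644, 0.1376549)
updated quaternion q' = (-0.2180, -0.0173, -0.4753, 0.8522)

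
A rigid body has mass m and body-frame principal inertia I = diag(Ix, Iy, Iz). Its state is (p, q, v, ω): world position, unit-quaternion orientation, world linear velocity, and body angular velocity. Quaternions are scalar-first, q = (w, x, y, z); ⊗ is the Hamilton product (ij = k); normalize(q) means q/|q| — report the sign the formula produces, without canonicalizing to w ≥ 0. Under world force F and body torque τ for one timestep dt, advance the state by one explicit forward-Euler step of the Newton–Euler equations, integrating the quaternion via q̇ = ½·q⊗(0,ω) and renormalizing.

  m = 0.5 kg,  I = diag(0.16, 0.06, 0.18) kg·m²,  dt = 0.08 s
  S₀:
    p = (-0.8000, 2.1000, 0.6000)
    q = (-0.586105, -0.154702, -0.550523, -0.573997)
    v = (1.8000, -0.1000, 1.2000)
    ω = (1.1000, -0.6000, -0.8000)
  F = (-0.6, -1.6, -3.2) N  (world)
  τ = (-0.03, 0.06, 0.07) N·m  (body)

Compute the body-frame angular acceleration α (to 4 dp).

ω×(Iω) gyroscopic = (0.0576, 0.0176, 0.0660)
angular accel α = (-0.5475, 0.7067, 0.0222)

α = (-0.5475, 0.7067, 0.0222)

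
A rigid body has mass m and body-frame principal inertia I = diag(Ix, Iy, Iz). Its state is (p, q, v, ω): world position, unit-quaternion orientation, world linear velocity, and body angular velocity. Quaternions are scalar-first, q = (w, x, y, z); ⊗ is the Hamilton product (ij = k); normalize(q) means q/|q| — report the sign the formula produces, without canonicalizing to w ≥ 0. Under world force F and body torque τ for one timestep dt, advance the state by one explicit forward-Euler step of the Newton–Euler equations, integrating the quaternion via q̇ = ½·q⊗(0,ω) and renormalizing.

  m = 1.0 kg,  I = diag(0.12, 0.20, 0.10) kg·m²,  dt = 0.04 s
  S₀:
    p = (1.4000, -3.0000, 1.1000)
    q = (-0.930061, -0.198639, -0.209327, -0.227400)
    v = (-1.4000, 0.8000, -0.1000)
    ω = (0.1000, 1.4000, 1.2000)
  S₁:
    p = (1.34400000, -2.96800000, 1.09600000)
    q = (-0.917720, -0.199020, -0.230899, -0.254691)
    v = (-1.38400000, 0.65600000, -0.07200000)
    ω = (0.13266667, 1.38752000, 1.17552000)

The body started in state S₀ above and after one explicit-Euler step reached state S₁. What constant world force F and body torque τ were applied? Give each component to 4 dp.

Δω = ω₁−ω₀ = (0.03266667, -0.01248000, -0.02448000)
applied torque τ = (-0.0700, -0.0600, -0.0500)
velocity change Δv = (0.01600000, -0.14400000, 0.02800000)
m·(v₁−v₀)/dt = (0.4000, -3.6000, 0.7000)

F = (0.4000, -3.6000, 0.7000)
τ = (-0.0700, -0.0600, -0.0500)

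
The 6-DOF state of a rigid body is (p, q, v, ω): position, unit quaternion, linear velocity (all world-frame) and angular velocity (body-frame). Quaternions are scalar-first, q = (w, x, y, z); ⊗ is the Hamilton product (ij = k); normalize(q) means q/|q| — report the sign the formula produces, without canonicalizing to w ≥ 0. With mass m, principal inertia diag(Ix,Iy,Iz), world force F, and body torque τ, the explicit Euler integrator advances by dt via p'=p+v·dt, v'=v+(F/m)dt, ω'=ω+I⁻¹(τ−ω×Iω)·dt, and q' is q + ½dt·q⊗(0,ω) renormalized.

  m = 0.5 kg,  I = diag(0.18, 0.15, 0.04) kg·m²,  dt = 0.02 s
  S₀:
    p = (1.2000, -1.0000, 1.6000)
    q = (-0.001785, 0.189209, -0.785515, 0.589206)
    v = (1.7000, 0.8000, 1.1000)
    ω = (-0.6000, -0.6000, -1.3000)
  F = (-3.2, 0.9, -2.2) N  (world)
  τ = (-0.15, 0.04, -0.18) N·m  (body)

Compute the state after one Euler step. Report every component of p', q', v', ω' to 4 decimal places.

new position p' = (1.2340, -0.9840, 1.6220)
v + (F/m)dt = (1.5720, 0.8360, 1.0120)
precession coupling ω×(Iω) = (-0.0858, 0.1092, -0.0108)
(τ − ω×Iω)/I = (-0.3567, -0.4613, -4.2300)
new body rate ω' = (-0.6071, -0.6092, -1.3846)
q⊗(0,ω) = (0.4081842, 1.3757641, -0.1064809, -0.5825139)
updated quaternion q' = (0.0023, 0.2029, -0.7865, 0.5833)

p' = (1.2340, -0.9840, 1.6220)
q' = (0.0023, 0.2029, -0.7865, 0.5833)
v' = (1.5720, 0.8360, 1.0120)
ω' = (-0.6071, -0.6092, -1.3846)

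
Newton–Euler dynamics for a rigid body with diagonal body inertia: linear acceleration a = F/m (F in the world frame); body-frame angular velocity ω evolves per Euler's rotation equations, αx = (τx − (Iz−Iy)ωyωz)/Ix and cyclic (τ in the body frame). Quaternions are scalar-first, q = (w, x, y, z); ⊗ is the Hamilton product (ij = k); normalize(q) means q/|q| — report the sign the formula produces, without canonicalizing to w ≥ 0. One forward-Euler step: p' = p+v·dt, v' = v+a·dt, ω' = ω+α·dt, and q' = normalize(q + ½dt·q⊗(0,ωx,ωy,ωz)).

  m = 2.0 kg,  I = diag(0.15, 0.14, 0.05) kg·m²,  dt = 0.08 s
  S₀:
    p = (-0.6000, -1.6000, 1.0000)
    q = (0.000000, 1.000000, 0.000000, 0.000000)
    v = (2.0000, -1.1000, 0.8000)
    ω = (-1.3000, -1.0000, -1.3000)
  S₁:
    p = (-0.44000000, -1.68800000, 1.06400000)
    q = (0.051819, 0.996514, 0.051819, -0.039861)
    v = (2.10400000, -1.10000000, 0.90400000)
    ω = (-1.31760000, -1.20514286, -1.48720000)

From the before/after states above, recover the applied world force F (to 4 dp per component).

F = (2.6000, 0.0000, 2.6000)

velocity change Δv = (0.10400000, 0.00000000, 0.10400000)
applied force F = (2.6000, 0.0000, 2.6000)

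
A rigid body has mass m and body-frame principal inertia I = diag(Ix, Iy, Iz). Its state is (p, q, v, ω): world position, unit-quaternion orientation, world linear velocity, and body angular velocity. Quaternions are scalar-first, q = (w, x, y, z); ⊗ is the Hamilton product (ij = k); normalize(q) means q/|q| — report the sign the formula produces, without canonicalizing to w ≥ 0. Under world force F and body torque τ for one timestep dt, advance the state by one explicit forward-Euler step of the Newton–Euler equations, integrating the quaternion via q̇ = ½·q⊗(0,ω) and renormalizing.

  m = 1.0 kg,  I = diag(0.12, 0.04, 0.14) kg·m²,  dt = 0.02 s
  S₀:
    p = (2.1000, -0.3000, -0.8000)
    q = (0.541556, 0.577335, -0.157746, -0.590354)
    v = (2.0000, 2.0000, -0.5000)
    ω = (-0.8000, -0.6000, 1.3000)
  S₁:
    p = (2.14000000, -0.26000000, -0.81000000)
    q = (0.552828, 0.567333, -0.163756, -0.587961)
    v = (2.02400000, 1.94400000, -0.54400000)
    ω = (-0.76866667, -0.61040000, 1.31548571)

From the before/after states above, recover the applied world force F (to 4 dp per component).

F = (1.2000, -2.8000, -2.2000)

v₁ − v₀ = (0.02400000, -0.05600000, -0.04400000)
applied force F = (1.2000, -2.8000, -2.2000)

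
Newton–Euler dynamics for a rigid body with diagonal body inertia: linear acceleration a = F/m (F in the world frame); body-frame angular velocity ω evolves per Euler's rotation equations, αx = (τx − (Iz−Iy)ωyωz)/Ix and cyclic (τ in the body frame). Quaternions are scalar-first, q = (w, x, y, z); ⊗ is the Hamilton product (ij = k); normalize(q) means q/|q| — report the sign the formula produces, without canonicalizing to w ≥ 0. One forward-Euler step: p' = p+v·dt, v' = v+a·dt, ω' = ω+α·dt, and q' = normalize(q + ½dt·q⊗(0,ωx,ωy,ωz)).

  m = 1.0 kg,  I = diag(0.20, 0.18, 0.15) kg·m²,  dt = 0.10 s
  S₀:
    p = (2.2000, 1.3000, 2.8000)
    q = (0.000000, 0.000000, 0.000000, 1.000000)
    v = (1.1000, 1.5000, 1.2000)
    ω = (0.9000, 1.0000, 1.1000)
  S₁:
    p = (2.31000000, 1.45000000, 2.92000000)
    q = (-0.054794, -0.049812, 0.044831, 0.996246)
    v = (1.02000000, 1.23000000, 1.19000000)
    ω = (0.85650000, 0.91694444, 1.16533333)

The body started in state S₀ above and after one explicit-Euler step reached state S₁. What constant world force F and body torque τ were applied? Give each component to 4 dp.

Δv = v₁−v₀ = (-0.08000000, -0.27000000, -0.01000000)
applied force F = (-0.8000, -2.7000, -0.1000)
ω₁ − ω₀ = (-0.04350000, -0.08305556, 0.06533333)
precession coupling = (-0.0330, 0.0495, -0.0180)
I·α + gyro = (-0.1200, -0.1000, 0.0800)

F = (-0.8000, -2.7000, -0.1000)
τ = (-0.1200, -0.1000, 0.0800)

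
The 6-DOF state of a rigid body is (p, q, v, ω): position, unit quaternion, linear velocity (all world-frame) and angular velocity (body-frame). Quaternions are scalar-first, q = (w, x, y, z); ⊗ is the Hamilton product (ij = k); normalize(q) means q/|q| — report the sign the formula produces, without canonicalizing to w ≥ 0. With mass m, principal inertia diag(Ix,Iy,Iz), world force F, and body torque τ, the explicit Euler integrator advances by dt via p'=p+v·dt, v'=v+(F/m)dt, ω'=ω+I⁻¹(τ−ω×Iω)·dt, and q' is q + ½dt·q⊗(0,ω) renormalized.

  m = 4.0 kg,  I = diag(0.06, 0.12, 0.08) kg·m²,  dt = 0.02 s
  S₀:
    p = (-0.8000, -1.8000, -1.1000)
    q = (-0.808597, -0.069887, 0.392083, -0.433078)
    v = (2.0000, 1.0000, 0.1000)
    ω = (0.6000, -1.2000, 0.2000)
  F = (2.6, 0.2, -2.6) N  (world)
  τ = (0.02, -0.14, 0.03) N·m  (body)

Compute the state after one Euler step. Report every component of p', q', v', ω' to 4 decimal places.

p' = (-0.7600, -1.7800, -1.0980)
q' = (-0.8025, -0.0791, 0.3993, -0.4362)
v' = (2.0130, 1.0010, 0.0870)
ω' = (0.6035, -1.2229, 0.2183)

a = (0.6500, 0.0500, -0.6500)
new position p' = (-0.7600, -1.7800, -1.0980)
v' = v + a·dt = (2.0130, 1.0010, 0.0870)
ω×(Iω) gyroscopic = (0.0096, -0.0024, -0.0432)
(τ − ω×Iω)/I = (0.1733, -1.1467, 0.9150)
new body rate ω' = (0.6035, -1.2229, 0.2183)
2q̇ = q⊗(0,ω) = (0.5990474, -0.9264352, 0.7244470, -0.3131048)
q + ½dt·q⊗(0,ω), renormalized = (-0.8025, -0.0791, 0.3993, -0.4362)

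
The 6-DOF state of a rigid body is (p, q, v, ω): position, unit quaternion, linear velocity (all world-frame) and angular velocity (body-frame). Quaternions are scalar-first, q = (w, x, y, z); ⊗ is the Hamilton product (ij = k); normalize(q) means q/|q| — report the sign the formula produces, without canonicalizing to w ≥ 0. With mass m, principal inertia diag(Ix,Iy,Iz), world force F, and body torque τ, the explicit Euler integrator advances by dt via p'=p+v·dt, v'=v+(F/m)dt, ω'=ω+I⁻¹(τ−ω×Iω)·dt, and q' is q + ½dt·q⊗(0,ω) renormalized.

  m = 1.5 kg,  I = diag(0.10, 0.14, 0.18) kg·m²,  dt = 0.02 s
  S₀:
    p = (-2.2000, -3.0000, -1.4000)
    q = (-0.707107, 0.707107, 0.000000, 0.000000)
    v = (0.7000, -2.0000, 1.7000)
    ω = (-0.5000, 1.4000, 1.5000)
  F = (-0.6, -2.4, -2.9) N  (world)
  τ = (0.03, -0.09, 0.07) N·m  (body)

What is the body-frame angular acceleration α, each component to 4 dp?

precession coupling ω×(Iω) = (0.0840, 0.0600, -0.0280)
angular accel α = (-0.5400, -1.0714, 0.5444)

α = (-0.5400, -1.0714, 0.5444)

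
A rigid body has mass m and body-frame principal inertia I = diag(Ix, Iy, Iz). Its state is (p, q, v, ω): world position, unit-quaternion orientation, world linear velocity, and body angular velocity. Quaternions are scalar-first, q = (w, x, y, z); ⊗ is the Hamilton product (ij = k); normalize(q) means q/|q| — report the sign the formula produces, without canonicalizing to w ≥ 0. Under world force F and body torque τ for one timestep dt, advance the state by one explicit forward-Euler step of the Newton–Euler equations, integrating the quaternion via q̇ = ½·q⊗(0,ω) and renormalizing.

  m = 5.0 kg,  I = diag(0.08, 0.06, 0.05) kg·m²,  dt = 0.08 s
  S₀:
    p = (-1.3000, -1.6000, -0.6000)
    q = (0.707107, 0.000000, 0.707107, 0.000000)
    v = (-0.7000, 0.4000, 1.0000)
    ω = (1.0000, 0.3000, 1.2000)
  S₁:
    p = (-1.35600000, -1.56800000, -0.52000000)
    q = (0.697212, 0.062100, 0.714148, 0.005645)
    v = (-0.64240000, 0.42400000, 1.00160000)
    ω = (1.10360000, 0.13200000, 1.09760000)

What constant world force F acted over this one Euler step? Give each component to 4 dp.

Δv = v₁−v₀ = (0.05760000, 0.02400000, 0.00160000)
F = m·Δv/dt = (3.6000, 1.5000, 0.1000)

F = (3.6000, 1.5000, 0.1000)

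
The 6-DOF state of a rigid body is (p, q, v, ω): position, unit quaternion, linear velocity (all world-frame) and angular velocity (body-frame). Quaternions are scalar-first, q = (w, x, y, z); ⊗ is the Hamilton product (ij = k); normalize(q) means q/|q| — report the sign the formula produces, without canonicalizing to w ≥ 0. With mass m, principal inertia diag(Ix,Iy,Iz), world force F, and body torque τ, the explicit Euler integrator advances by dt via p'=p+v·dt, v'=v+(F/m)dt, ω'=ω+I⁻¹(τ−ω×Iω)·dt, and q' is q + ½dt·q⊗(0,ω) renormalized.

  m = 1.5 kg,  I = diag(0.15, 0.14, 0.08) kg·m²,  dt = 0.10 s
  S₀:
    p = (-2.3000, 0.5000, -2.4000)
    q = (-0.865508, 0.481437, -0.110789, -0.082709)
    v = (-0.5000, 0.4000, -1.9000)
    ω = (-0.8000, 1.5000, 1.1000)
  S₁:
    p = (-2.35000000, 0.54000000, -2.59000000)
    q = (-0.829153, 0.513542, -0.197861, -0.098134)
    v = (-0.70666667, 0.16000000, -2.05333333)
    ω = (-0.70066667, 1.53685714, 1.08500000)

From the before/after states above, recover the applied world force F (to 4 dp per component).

Δv = v₁−v₀ = (-0.20666667, -0.24000000, -0.15333333)
applied force F = (-3.1000, -3.6000, -2.3000)

F = (-3.1000, -3.6000, -2.3000)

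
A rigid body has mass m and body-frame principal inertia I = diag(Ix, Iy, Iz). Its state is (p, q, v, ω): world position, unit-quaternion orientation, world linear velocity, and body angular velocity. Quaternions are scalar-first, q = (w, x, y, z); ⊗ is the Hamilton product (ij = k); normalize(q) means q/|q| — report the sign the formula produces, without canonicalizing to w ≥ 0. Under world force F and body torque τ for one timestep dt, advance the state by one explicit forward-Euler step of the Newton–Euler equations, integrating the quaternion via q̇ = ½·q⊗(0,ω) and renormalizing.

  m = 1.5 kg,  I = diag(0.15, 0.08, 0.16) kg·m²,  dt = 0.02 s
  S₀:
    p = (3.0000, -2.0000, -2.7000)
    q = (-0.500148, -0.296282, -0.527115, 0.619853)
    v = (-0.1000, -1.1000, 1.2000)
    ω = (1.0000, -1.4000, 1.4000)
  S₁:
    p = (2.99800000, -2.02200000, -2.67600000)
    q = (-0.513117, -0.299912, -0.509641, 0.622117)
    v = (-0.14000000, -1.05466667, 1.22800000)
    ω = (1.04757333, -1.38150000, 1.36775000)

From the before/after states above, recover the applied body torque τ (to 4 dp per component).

τ = (0.2000, 0.0600, -0.1600)

ω₁ − ω₀ = (0.04757333, 0.01850000, -0.03225000)
precession coupling = (-0.1568, -0.0140, 0.0980)
applied torque τ = (0.2000, 0.0600, -0.1600)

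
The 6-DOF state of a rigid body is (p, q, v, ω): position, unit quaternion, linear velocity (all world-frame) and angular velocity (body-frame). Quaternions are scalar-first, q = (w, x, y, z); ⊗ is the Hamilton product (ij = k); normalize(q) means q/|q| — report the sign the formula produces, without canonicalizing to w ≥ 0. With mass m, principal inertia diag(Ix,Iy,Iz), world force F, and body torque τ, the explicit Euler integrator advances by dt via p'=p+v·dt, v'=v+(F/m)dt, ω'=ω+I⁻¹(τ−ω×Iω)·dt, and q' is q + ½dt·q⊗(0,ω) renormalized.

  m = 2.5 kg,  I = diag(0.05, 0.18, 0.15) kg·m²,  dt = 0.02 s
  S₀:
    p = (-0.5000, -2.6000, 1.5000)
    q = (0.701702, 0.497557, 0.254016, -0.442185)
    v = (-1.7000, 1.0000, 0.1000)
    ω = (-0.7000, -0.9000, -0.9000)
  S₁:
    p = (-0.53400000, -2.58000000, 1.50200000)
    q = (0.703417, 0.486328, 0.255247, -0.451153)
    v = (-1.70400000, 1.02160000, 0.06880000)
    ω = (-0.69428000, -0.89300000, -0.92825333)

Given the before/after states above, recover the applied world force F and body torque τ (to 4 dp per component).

velocity change Δv = (-0.00400000, 0.02160000, -0.03120000)
applied force F = (-0.5000, 2.7000, -3.9000)
rate change Δω = (0.00572000, 0.00700000, -0.02825333)
precession coupling = (-0.0243, -0.0630, 0.0819)
I·α + gyro = (-0.0100, 0.0000, -0.1300)

F = (-0.5000, 2.7000, -3.9000)
τ = (-0.0100, 0.0000, -0.1300)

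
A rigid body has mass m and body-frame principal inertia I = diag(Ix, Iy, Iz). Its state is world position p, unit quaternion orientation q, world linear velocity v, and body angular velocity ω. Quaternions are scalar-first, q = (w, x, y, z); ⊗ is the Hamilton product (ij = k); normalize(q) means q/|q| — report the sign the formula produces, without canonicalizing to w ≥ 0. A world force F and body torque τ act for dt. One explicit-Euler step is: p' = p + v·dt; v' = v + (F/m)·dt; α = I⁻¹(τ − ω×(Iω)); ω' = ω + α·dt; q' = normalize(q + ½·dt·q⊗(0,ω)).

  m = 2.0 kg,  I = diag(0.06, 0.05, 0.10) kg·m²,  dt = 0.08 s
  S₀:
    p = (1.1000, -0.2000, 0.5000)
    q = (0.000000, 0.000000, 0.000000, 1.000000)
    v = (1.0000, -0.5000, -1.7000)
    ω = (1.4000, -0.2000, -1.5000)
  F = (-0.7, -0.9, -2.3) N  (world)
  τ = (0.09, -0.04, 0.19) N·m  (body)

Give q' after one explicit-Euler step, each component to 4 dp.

Hamilton product q⊗(0,ω) = (1.5000000, 0.2000000, 1.4000000, 0.0000000)
q' = normalize(q + ½dt·q⊗(0,ω)) = (0.0598, 0.0080, 0.0558, 0.9966)

q' = (0.0598, 0.0080, 0.0558, 0.9966)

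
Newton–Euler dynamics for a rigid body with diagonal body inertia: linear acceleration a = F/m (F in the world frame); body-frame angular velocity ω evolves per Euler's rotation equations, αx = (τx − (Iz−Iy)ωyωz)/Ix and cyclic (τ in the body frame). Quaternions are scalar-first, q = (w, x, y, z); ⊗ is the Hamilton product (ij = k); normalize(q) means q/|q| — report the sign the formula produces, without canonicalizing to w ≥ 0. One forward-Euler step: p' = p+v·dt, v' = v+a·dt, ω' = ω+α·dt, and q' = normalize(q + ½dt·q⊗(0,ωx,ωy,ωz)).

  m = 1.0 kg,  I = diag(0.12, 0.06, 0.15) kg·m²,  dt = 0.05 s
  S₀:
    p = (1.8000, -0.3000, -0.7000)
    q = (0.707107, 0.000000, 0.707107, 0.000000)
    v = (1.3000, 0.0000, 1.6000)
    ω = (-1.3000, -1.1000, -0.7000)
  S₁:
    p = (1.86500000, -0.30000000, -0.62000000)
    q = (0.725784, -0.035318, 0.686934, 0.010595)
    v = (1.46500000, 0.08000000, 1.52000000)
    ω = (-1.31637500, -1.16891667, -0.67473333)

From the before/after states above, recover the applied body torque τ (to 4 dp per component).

rate change Δω = (-0.01637500, -0.06891667, 0.02526667)
gyro term ω₀×Iω₀ = (0.0693, -0.0273, -0.0858)
τ = I·(Δω/dt) + ω₀×(Iω₀) = (0.0300, -0.1100, -0.0100)

τ = (0.0300, -0.1100, -0.0100)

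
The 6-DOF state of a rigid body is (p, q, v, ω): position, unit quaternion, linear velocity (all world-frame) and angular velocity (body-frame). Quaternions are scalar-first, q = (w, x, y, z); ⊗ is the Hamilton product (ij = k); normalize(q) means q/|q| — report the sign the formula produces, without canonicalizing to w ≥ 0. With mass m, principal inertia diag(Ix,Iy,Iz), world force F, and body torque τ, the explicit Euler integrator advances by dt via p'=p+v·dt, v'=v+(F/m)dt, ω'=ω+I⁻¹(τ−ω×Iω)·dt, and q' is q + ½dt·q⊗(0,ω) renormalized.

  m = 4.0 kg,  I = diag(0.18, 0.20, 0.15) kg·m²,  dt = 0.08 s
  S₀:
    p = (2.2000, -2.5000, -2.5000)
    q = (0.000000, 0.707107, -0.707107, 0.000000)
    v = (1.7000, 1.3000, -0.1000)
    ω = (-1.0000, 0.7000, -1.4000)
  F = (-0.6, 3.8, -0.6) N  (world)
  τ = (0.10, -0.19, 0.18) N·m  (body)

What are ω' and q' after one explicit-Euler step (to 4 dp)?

ω' = (-0.9773, 0.6072, -1.2965)
q' = (0.0480, 0.7447, -0.6657, -0.0085)

α = I⁻¹(τ − ω×Iω) = (0.2833, -1.1600, 1.2933)
ω + α·dt = (-0.9773, 0.6072, -1.2965)
Hamilton product q⊗(0,ω) = (1.2020819, 0.9899498, 0.9899498, -0.2121321)
q' = normalize(q + ½dt·q⊗(0,ω)) = (0.0480, 0.7447, -0.6657, -0.0085)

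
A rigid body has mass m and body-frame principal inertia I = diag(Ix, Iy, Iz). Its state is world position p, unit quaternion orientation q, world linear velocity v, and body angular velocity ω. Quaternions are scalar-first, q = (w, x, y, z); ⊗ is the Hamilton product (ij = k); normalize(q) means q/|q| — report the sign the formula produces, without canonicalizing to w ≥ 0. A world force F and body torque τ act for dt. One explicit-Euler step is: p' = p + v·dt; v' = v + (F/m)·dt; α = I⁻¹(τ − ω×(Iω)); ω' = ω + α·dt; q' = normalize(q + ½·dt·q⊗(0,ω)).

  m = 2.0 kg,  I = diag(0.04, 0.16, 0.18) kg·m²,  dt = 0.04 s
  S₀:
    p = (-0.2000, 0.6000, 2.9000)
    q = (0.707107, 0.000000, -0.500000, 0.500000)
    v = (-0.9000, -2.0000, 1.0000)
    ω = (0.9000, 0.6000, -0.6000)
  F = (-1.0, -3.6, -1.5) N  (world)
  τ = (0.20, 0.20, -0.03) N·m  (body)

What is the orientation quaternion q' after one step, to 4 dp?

Hamilton product q⊗(0,ω) = (0.6000000, 0.6363963, 0.8742642, 0.0257358)
q' = normalize(q + ½dt·q⊗(0,ω)) = (0.7189, 0.0127, -0.4824, 0.5004)

q' = (0.7189, 0.0127, -0.4824, 0.5004)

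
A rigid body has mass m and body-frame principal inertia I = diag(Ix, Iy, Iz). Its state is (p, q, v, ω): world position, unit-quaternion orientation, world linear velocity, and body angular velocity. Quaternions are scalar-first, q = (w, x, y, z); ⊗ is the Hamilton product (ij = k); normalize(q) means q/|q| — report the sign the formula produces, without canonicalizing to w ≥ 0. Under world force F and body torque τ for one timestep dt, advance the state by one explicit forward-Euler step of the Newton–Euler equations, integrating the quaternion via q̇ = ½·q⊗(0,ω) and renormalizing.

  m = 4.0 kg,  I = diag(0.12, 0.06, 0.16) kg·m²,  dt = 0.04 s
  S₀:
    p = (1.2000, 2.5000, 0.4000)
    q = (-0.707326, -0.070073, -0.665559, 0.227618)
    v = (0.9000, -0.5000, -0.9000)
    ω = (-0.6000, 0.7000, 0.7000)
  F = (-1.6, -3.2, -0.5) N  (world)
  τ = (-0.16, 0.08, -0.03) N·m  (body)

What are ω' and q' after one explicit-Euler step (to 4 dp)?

ω×(Iω) gyroscopic = (0.0490, 0.0168, 0.0252)
(τ − ω×Iω)/I = (-1.7417, 1.0533, -0.3450)
ω + α·dt = (-0.6697, 0.7421, 0.6862)
2q̇ = q⊗(0,ω) = (0.2645149, -0.2008283, -0.5826479, -0.9435147)
q + ½dt·q⊗(0,ω), renormalized = (-0.7018, -0.0741, -0.6770, 0.2087)

ω' = (-0.6697, 0.7421, 0.6862)
q' = (-0.7018, -0.0741, -0.6770, 0.2087)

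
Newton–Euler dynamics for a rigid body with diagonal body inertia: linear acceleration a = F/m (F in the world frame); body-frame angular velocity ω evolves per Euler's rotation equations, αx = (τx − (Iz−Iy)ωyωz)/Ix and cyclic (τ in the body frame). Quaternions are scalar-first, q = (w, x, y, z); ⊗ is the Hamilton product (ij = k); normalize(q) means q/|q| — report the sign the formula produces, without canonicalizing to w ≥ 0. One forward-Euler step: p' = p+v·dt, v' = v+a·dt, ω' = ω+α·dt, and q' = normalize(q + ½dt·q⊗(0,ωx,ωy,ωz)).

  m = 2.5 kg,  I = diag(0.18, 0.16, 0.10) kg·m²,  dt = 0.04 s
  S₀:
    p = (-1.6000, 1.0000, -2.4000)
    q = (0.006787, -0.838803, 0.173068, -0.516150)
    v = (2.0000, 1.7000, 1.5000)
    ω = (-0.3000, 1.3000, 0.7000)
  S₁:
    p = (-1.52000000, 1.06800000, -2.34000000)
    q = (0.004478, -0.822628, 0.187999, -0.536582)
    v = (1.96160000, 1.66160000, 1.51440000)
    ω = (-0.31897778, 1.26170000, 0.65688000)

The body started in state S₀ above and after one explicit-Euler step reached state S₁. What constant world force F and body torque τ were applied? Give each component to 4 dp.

F = (-2.4000, -2.4000, 0.9000)
τ = (-0.1400, -0.1700, -0.1000)

rate change Δω = (-0.01897778, -0.03830000, -0.04312000)
ω₀×(Iω₀) = (-0.0546, -0.0168, 0.0078)
τ = I·(Δω/dt) + ω₀×(Iω₀) = (-0.1400, -0.1700, -0.1000)
Δv = v₁−v₀ = (-0.03840000, -0.03840000, 0.01440000)
m·(v₁−v₀)/dt = (-2.4000, -2.4000, 0.9000)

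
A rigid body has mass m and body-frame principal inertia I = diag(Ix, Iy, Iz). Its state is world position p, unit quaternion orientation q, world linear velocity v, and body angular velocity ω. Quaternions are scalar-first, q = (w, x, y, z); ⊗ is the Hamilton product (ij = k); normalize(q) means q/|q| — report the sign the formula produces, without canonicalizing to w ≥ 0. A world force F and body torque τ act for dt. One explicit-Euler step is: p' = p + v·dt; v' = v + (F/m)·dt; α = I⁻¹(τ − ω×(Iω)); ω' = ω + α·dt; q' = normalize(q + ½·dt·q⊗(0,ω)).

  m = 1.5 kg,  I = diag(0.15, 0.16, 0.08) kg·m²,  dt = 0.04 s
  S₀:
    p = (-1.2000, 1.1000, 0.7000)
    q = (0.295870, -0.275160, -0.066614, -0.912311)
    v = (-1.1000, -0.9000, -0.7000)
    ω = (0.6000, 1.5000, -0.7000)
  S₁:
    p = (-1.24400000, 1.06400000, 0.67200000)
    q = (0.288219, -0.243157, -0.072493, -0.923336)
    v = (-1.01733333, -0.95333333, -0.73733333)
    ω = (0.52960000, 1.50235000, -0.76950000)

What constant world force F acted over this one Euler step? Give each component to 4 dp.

F = (3.1000, -2.0000, -1.4000)

Δv = v₁−v₀ = (0.08266667, -0.05333333, -0.03733333)
applied force F = (3.1000, -2.0000, -1.4000)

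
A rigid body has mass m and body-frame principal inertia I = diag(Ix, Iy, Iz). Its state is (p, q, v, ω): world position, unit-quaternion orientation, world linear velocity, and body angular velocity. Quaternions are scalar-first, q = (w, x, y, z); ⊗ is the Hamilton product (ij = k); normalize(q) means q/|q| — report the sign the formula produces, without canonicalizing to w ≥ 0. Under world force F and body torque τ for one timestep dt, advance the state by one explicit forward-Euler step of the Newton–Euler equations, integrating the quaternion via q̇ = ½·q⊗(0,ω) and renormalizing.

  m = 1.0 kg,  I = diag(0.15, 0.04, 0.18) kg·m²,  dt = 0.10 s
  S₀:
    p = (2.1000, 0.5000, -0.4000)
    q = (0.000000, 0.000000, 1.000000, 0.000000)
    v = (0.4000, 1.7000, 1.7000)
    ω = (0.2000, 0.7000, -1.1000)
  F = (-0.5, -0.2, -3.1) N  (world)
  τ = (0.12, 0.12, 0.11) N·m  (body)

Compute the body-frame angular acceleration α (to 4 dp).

precession coupling ω×(Iω) = (-0.1078, 0.0066, -0.0154)
(τ − ω×Iω)/I = (1.5187, 2.8350, 0.6967)

α = (1.5187, 2.8350, 0.6967)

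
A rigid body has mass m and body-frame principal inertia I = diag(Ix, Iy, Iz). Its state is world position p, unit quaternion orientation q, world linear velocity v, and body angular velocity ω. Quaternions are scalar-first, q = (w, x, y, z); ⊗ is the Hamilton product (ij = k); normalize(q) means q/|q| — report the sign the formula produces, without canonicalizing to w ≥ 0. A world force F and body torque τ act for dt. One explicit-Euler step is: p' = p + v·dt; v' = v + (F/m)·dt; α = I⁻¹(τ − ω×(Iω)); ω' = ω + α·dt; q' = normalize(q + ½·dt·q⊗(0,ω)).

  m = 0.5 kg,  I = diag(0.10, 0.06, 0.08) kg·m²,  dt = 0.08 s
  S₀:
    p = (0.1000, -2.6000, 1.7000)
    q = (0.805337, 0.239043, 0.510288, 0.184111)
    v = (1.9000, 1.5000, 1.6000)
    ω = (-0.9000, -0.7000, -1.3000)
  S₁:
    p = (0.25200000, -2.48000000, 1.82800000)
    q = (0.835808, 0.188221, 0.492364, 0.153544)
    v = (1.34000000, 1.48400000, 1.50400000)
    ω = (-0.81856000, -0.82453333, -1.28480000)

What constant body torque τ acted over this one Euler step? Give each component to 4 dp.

τ = (0.1200, -0.0700, -0.0100)

ω₁ − ω₀ = (0.08144000, -0.12453333, 0.01520000)
ω₀×(Iω₀) = (0.0182, 0.0234, -0.0252)
τ = I·(Δω/dt) + ω₀×(Iω₀) = (0.1200, -0.0700, -0.0100)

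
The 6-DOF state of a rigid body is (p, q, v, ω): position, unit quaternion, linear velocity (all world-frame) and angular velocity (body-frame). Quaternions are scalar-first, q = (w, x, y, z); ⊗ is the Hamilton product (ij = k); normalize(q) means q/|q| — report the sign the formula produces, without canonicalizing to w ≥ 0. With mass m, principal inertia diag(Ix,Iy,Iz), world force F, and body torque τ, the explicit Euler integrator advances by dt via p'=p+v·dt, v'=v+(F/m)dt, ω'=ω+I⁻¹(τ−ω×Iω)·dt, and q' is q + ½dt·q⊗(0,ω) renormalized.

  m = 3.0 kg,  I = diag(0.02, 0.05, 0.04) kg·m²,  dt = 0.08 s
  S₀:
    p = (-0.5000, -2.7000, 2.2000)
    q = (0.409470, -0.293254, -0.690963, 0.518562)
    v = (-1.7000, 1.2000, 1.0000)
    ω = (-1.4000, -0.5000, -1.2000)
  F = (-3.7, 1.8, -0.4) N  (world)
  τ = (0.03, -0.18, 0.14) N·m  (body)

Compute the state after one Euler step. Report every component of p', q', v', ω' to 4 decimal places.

linear accel F/m = (-1.2333, 0.6000, -0.1333)
p + v·dt = (-0.6360, -2.6040, 2.2800)
v + (F/m)dt = (-1.7987, 1.2480, 0.9893)
(τ − ω×Iω)/I = (1.8000, -2.9280, 2.9750)
ω' = ω + α·dt = (-1.2560, -0.7342, -0.9620)
2q̇ = q⊗(0,ω) = (-0.1337627, 0.5151786, -1.2826266, -1.3120852)
q + ½dt·q⊗(0,ω), renormalized = (0.4029, -0.2719, -0.7401, 0.4647)

p' = (-0.6360, -2.6040, 2.2800)
q' = (0.4029, -0.2719, -0.7401, 0.4647)
v' = (-1.7987, 1.2480, 0.9893)
ω' = (-1.2560, -0.7342, -0.9620)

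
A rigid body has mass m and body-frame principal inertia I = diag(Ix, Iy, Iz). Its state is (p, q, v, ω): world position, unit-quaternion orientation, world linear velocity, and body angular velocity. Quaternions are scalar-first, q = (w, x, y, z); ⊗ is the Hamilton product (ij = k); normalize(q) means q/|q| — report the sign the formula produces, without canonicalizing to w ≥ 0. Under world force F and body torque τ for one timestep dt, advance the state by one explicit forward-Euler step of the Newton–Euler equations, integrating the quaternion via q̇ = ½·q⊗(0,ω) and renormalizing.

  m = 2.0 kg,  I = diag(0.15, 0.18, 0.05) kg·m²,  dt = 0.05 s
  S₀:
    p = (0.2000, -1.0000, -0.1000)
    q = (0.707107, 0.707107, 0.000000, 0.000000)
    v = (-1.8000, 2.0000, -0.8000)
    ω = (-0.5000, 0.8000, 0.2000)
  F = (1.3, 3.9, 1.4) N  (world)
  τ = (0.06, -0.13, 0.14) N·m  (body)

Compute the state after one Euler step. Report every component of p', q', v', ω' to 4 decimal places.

precession coupling ω×(Iω) = (-0.0208, -0.0100, -0.0120)
α = I⁻¹(τ − ω×Iω) = (0.5387, -0.6667, 3.0400)
ω' = ω + α·dt = (-0.4731, 0.7667, 0.3520)
q⊗(0,ω) = (0.3535535, -0.3535535, 0.4242642, 0.7071070)
q + ½dt·q⊗(0,ω), renormalized = (0.7157, 0.6981, 0.0106, 0.0177)
a = (0.6500, 1.9500, 0.7000)
p' = p + v·dt = (0.1100, -0.9000, -0.1400)
new velocity v' = (-1.7675, 2.0975, -0.7650)

p' = (0.1100, -0.9000, -0.1400)
q' = (0.7157, 0.6981, 0.0106, 0.0177)
v' = (-1.7675, 2.0975, -0.7650)
ω' = (-0.4731, 0.7667, 0.3520)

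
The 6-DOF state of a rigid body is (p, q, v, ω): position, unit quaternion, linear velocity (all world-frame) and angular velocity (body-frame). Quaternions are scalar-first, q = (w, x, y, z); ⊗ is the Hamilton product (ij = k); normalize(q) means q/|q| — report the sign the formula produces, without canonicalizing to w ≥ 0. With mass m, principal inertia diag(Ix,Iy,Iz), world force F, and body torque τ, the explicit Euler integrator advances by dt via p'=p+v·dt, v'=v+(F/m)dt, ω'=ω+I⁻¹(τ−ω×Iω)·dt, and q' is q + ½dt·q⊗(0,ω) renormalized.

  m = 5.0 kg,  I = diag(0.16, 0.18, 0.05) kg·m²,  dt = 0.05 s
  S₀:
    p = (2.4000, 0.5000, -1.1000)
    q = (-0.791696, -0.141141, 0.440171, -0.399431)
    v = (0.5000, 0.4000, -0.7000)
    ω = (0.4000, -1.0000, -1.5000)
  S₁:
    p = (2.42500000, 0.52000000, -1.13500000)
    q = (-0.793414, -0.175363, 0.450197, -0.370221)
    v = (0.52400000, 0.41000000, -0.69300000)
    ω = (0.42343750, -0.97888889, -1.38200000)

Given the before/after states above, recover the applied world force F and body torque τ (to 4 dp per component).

F = (2.4000, 1.0000, 0.7000)
τ = (-0.1200, 0.0100, 0.1100)

v₁ − v₀ = (0.02400000, 0.01000000, 0.00700000)
F = m·Δv/dt = (2.4000, 1.0000, 0.7000)
ω₁ − ω₀ = (0.02343750, 0.02111111, 0.11800000)
ω₀×(Iω₀) = (-0.1950, -0.0660, -0.0080)
I·α + gyro = (-0.1200, 0.0100, 0.1100)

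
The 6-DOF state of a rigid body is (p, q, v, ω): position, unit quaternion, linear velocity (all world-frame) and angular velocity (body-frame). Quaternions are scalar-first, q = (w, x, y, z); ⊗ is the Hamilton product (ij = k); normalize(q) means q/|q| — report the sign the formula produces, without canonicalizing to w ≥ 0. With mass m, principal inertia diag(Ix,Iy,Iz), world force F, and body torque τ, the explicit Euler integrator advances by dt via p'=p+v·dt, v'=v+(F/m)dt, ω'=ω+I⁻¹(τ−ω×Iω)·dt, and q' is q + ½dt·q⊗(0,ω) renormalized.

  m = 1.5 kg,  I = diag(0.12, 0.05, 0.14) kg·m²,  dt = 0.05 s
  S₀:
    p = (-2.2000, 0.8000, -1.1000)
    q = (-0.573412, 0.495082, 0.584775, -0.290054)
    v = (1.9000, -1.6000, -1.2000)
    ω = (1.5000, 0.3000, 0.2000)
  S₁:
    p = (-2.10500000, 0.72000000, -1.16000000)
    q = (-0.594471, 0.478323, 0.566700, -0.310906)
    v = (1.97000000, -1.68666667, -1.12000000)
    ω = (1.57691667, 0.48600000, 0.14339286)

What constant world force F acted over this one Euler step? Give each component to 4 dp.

F = (2.1000, -2.6000, 2.4000)

Δv = v₁−v₀ = (0.07000000, -0.08666667, 0.08000000)
m·(v₁−v₀)/dt = (2.1000, -2.6000, 2.4000)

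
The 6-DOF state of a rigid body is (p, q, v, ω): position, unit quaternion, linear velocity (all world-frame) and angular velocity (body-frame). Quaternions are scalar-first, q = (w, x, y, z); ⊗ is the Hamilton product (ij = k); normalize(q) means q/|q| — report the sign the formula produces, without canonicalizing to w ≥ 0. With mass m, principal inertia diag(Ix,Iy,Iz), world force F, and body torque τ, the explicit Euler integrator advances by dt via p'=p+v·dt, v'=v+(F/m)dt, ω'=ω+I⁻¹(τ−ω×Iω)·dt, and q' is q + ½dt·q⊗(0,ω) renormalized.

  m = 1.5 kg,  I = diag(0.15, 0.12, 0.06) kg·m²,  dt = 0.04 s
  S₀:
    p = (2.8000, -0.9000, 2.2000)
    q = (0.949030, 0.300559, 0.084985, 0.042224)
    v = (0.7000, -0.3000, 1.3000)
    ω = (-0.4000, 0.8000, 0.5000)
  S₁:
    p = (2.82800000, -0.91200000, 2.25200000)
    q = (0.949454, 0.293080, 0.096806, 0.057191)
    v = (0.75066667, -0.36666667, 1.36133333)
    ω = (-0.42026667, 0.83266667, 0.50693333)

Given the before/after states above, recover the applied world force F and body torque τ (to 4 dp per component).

Δω = ω₁−ω₀ = (-0.02026667, 0.03266667, 0.00693333)
applied torque τ = (-0.1000, 0.0800, 0.0200)
Δv = v₁−v₀ = (0.05066667, -0.06666667, 0.06133333)
applied force F = (1.9000, -2.5000, 2.3000)

F = (1.9000, -2.5000, 2.3000)
τ = (-0.1000, 0.0800, 0.0200)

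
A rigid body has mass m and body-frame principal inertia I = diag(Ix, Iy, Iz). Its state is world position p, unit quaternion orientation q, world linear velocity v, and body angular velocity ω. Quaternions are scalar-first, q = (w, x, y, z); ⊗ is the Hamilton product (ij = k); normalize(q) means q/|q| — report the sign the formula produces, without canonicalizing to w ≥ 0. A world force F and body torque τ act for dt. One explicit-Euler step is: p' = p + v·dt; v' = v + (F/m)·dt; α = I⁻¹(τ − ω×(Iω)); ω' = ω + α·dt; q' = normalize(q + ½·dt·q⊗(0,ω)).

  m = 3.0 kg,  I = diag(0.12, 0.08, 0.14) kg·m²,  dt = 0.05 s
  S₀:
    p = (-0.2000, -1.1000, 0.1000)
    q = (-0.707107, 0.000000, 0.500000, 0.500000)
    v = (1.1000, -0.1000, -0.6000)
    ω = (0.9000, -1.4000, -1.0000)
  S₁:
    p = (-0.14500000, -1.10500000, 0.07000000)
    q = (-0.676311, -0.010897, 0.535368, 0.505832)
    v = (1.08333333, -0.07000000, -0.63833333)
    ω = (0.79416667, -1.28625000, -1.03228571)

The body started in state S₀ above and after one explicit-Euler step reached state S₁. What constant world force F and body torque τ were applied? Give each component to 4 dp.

F = (-1.0000, 1.8000, -2.3000)
τ = (-0.1700, 0.2000, -0.0400)

velocity change Δv = (-0.01666667, 0.03000000, -0.03833333)
m·(v₁−v₀)/dt = (-1.0000, 1.8000, -2.3000)
rate change Δω = (-0.10583333, 0.11375000, -0.03228571)
ω₀×(Iω₀) = (0.0840, 0.0180, 0.0504)
I·α + gyro = (-0.1700, 0.2000, -0.0400)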